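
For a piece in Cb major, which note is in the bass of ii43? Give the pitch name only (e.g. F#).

ii in Cb major has root Db; the chord is Db-Fb-Ab-Cb.
The figure 43 means second inversion — the fifth is in the bass.

Ab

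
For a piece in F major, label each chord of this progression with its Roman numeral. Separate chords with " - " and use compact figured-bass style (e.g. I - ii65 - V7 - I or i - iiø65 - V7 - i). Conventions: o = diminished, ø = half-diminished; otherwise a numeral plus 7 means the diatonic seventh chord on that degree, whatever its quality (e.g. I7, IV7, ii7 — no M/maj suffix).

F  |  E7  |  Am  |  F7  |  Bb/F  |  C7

F: root F is the tonic; major triad there is I.
E7: a dominant seventh chord on E, the applied dominant of iii → V7/iii.
Am: root A is the mediant; minor triad there is iii.
F7 is the secondary dominant of IV (dominant seventh chord on F): V7/IV.
Bb/F has root Bb, degree 4 in F major, so IV64.
C7: root C is the dominant; dominant seventh chord there is V7.

I - V7/iii - iii - V7/IV - IV64 - V7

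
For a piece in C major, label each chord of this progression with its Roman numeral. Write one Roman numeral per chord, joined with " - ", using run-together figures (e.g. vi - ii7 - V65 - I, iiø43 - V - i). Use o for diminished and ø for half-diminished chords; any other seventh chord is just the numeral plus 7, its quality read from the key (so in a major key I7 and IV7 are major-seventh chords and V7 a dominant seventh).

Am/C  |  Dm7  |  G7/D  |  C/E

vi6 - ii7 - V43 - I6

Am/C: minor triad on A = scale degree 6 → vi6.
Dm7 has root D, degree 2 in C major, so ii7.
G7/D: dominant seventh chord on G = scale degree 5 → V43.
C/E: root C is the tonic; major triad there is I6.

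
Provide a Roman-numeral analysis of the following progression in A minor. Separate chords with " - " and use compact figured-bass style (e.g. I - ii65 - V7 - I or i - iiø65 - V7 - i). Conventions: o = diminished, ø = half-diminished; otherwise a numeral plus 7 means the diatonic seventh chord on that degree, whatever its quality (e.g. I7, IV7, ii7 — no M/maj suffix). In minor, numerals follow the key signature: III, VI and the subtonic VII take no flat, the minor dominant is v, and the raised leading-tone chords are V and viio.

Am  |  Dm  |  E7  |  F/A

i - iv - V7 - VI6

Am: minor triad on A = scale degree 1 → i.
Dm: minor triad on D = scale degree 4 → iv.
E7: root E is the dominant; dominant seventh chord there is V7.
F/A: root F is the submediant; major triad there is VI6.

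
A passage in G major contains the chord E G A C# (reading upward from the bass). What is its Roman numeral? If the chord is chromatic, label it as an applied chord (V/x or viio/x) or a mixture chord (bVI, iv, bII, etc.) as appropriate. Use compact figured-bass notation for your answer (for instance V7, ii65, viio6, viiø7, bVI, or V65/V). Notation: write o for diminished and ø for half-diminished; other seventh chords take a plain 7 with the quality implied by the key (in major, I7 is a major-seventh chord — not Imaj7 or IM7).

V43/V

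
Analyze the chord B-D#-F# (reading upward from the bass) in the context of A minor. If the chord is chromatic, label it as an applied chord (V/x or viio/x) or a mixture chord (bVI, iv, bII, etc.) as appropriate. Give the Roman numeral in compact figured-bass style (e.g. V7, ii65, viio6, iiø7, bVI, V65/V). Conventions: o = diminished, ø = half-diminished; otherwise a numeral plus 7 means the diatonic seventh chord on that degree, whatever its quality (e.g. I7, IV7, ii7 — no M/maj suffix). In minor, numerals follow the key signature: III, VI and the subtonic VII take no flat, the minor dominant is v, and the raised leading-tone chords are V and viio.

V/V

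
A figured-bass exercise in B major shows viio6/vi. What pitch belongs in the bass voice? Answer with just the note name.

The applied chord viio6/vi is rooted on F##: F##-A#-C#.
The figure 6 means first inversion — the third is in the bass.

A#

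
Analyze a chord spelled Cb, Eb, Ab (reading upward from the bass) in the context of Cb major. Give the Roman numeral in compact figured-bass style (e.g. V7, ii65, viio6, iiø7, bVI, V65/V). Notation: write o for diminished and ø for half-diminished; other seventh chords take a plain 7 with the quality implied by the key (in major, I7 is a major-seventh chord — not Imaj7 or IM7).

vi6

The pitches Ab-Cb-Eb form a minor triad rooted on Ab.
In Cb major, Ab is the submediant; the diatonic minor triad there is vi.
With Cb in the bass the chord is in first inversion, so the figured bass is 6.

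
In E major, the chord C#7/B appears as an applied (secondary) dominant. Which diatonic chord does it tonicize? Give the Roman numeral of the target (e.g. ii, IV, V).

The chord is a dominant seventh chord on C#.
A dominant resolves down a perfect fifth: C# → F#. In E major, F# is scale degree 2, i.e. ii.

ii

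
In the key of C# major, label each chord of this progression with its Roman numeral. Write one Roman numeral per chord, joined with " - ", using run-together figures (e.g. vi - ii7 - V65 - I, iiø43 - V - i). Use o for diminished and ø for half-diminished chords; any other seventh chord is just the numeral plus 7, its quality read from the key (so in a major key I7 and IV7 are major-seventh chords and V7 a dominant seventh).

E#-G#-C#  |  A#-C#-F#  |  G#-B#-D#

E#-G#-C# has root C#, degree 1 in C# major, so I6.
A#-C#-F#: root F# is the subdominant; major triad there is IV6.
G#-B#-D#: root G# is the dominant; major triad there is V.

I6 - IV6 - V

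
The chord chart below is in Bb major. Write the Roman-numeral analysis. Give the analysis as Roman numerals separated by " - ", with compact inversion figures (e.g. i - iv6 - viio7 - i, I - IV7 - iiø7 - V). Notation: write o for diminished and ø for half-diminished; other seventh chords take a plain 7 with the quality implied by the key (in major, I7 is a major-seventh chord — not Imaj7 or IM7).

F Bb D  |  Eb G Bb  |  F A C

I64 - IV - V

F-Bb-D: root Bb is the tonic; major triad there is I64.
Eb-G-Bb has root Eb, degree 4 in Bb major, so IV.
F-A-C: major triad on F = scale degree 5 → V.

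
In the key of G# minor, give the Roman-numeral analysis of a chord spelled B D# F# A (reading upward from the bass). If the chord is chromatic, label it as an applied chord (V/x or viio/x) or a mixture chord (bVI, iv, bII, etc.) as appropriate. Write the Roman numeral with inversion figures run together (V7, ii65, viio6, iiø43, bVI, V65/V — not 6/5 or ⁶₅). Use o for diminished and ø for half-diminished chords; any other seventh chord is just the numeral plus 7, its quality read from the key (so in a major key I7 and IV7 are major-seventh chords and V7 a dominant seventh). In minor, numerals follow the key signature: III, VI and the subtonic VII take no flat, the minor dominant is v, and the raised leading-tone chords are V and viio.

V7/VI

Stacked in thirds the chord is B-D#-F#-A: a dominant seventh chord on B.
B is not a diatonic chord root with this quality in G# minor, but it lies a perfect fifth above E (VI), so the chord functions as an applied dominant of VI.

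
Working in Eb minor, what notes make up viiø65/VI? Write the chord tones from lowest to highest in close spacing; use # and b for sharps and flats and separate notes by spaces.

Db Fb Ab Bb

viiø65/VI is a secondary leading-tone chord. The target VI is Cb in Eb minor; the applied chord is rooted a semitone below, on Bb.
Building a half-diminished seventh chord on Bb gives Bb-Db-Fb-Ab.
The figured bass 65 indicates first inversion, placing the third (Db) in the bass: Db-Fb-Ab-Bb.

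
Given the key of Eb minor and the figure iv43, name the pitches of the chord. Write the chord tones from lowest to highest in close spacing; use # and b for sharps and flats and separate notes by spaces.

Eb Gb Ab Cb

The numeral's case and figure indicate a minor seventh chord. In Eb minor its root, the fourth degree, is Ab.
Stacking thirds from Ab gives Ab-Cb-Eb-Gb.
The figured bass 43 indicates second inversion, placing the fifth (Eb) in the bass: Eb-Gb-Ab-Cb.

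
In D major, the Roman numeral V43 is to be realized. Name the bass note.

E

V in D major has root A; the chord is A-C#-E-G.
The figure 43 means second inversion — the fifth is in the bass.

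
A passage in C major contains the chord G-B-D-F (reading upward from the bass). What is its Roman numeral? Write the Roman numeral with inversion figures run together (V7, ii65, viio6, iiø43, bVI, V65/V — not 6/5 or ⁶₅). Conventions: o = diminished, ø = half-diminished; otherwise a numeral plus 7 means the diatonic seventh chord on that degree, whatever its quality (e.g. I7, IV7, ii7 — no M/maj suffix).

The pitches G-B-D-F form a dominant seventh chord rooted on G.
In C major, G is the dominant; the diatonic dominant seventh chord there is V7.

V7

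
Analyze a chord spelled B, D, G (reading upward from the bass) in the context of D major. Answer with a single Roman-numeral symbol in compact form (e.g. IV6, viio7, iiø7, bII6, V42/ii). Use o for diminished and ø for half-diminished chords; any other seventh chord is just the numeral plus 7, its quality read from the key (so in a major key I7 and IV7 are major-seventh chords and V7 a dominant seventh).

IV6

Stacked in thirds the chord is G-B-D: a major triad on G.
G is scale degree 4 in D major, and a major triad on that degree is written IV.
With B in the bass the chord is in first inversion, so the figured bass is 6.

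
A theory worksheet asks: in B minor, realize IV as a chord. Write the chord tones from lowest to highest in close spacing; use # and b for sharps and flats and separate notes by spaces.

IV is the major subdominant, borrowed from the parallel major. In B minor that root is E.
So the chord is E-G#-B, a major triad.

E G# B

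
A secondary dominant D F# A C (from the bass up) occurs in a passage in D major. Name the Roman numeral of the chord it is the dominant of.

The chord is a dominant seventh chord on D.
A dominant resolves down a perfect fifth: D → G. In D major, G is scale degree 4, i.e. IV.

IV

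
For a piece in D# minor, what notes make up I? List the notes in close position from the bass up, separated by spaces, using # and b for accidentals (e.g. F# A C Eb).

D# F## A#

Scale degree 1 in D# minor is D#; here the chord built on it is altered to a major triad. I is the major tonic (Picardy third), borrowed from the parallel major.
So the chord is D#-F##-A#.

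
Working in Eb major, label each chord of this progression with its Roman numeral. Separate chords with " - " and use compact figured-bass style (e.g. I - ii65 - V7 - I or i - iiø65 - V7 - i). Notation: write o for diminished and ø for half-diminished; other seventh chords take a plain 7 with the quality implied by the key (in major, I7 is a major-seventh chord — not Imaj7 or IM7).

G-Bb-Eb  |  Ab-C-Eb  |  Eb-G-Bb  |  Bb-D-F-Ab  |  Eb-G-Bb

I6 - IV - I - V7 - I

G-Bb-Eb has root Eb, degree 1 in Eb major, so I6.
Ab-C-Eb: major triad on Ab = scale degree 4 → IV.
Eb-G-Bb: root Eb is the tonic; major triad there is I.
Bb-D-F-Ab: root Bb is the dominant; dominant seventh chord there is V7.
Eb-G-Bb has root Eb, degree 1 in Eb major, so I.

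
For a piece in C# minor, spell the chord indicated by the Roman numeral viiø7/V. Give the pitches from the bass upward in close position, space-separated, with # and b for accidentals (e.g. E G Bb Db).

F## A# C# E#

viiø7/V is a secondary leading-tone chord. The target V is G# in C# minor; the applied chord is rooted a semitone below, on F##.
Building a half-diminished seventh chord on F## gives F##-A#-C#-E#.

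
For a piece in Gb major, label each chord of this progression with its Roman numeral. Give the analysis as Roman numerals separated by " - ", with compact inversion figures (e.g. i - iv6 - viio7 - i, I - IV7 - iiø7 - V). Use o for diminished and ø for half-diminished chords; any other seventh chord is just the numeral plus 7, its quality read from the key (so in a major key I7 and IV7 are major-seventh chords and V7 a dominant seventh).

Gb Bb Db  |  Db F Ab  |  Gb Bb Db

Gb-Bb-Db has root Gb, degree 1 in Gb major, so I.
Db-F-Ab has root Db, degree 5 in Gb major, so V.
Gb-Bb-Db: root Gb is the tonic; major triad there is I.

I - V - I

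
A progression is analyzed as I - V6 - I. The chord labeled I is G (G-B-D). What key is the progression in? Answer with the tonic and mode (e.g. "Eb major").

G major

The anchor chord is a major triad on G, labeled I.
If G is scale degree 1 and the mode makes that degree carry a major triad, the tonic is G and the mode is major.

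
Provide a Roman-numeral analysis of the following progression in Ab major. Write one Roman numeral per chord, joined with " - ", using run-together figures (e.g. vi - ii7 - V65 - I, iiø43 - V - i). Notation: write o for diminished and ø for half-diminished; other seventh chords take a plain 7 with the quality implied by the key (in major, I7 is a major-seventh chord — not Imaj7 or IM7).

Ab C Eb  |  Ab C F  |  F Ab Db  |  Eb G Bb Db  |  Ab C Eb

I - vi6 - IV6 - V7 - I

Ab-C-Eb has root Ab, degree 1 in Ab major, so I.
Ab-C-F: root F is the submediant; minor triad there is vi6.
F-Ab-Db has root Db, degree 4 in Ab major, so IV6.
Eb-G-Bb-Db: dominant seventh chord on Eb = scale degree 5 → V7.
Ab-C-Eb: major triad on Ab = scale degree 1 → I.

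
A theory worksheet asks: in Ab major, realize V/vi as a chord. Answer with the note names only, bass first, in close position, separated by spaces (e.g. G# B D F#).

The slash means an applied dominant: we want the dominant of vi. In Ab major, vi is F minor, and its dominant is built on C.
Building a major triad on C gives C-E-G.

C E G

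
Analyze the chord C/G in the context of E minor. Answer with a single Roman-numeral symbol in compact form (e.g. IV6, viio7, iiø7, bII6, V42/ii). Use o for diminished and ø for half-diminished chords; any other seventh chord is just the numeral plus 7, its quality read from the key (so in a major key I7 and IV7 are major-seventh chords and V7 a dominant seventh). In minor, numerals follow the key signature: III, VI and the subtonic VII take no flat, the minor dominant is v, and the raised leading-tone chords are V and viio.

VI64

The pitches C-E-G form a major triad rooted on C.
In E minor, C is the submediant; the diatonic major triad there is VI.
With G in the bass the chord is in second inversion, so the figured bass is 64.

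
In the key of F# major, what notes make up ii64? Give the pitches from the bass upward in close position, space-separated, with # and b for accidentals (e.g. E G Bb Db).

D# G# B

The numeral's case and figure indicate a minor triad. In F# major its root, the second degree, is G#.
Stacking thirds from G# gives G#-B-D#.
With the 64 figure the chord is in second inversion; from the bass D# upward in close position it reads D#-G#-B.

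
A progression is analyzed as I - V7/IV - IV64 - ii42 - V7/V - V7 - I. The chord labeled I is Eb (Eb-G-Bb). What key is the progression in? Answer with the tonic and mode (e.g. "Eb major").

Eb major

I is given as Eb-G-Bb — a major triad with root Eb.
If Eb is scale degree 1 and the mode makes that degree carry a major triad, the tonic is Eb and the mode is major.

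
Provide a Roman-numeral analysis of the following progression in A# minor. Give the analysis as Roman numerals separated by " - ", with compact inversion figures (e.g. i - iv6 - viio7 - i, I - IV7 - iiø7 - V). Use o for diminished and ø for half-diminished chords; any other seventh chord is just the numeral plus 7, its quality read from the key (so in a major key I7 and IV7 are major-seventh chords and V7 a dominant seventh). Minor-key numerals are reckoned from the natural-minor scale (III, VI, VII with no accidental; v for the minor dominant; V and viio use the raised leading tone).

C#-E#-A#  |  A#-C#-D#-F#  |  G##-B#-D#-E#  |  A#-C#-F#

C#-E#-A#: minor triad on A# = scale degree 1 → i6.
A#-C#-D#-F# has root D#, degree 4 in A# minor, so iv43.
G##-B#-D#-E#: root E# is the dominant; dominant seventh chord there is V65.
A#-C#-F#: major triad on F# = scale degree 6 → VI6.

i6 - iv43 - V65 - VI6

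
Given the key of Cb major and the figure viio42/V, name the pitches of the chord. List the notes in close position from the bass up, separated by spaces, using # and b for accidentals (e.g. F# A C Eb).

Ebb F Ab Cb

The slash marks an applied leading-tone chord: viio of V. In Cb major, V is Gb, so the leading tone to it is F, a half step below.
Building a fully diminished seventh chord on F gives F-Ab-Cb-Ebb.
The figured bass 42 indicates third inversion, placing the seventh (Ebb) in the bass: Ebb-F-Ab-Cb.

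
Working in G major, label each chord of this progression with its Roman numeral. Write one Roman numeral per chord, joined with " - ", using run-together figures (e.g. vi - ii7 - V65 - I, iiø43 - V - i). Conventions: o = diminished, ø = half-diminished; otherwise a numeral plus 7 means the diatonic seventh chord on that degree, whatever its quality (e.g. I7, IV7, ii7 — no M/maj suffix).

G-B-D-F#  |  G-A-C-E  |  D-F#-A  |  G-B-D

G-B-D-F#: root G is the tonic; major seventh chord there is I7.
G-A-C-E: root A is the supertonic; minor seventh chord there is ii42.
D-F#-A: root D is the dominant; major triad there is V.
G-B-D: major triad on G = scale degree 1 → I.

I7 - ii42 - V - I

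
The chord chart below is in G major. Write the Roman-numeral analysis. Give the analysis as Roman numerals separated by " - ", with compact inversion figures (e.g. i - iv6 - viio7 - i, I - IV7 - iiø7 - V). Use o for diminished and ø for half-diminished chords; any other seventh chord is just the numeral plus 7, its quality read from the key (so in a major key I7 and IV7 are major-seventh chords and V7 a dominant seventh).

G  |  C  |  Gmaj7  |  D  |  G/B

I - IV - I7 - V - I6

G has root G, degree 1 in G major, so I.
C has root C, degree 4 in G major, so IV.
Gmaj7 has root G, degree 1 in G major, so I7.
D has root D, degree 5 in G major, so V.
G/B has root G, degree 1 in G major, so I6.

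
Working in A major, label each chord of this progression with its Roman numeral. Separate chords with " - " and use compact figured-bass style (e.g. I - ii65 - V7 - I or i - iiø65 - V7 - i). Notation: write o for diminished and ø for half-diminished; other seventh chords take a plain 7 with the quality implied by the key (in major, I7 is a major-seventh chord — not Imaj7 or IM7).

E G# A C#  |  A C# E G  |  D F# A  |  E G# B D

I43 - V7/IV - IV - V7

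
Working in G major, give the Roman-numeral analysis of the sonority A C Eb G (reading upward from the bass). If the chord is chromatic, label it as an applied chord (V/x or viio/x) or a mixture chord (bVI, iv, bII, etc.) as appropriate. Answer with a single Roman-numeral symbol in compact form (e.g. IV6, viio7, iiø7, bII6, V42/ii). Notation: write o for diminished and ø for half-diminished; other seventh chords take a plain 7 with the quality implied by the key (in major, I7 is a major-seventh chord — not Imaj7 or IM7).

iiø7

Stacked in thirds the chord is A-C-Eb-G: a half-diminished seventh chord on A.
A is the second degree of G major. This is the half-diminished supertonic seventh, borrowed from the parallel minor.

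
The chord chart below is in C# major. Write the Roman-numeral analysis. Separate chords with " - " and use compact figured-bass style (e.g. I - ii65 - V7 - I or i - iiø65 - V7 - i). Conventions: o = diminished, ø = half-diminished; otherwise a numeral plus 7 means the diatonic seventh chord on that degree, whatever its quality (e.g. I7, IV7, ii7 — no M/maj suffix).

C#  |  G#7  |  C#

I - V7 - I

C#: root C# is the tonic; major triad there is I.
G#7: dominant seventh chord on G# = scale degree 5 → V7.
C#: root C# is the tonic; major triad there is I.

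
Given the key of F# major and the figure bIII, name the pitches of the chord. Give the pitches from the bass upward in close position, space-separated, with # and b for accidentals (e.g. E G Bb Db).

bIII is a major triad on the lowered third degree, borrowed from the parallel minor. In F# major that root is A.
So the chord is A-C#-E.

A C# E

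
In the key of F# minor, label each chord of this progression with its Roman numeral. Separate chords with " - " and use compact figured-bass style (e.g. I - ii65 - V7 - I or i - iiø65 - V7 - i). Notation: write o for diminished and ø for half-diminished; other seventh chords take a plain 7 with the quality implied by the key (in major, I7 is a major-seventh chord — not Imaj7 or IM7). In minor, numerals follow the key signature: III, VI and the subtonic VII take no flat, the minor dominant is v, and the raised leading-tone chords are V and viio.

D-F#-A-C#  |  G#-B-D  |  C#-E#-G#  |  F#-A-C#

D-F#-A-C# has root D, degree 6 in F# minor, so VI7.
G#-B-D has root G#, degree 2 in F# minor, so iio.
C#-E#-G#: major triad on C# = scale degree 5 → V.
F#-A-C# has root F#, degree 1 in F# minor, so i.

VI7 - iio - V - i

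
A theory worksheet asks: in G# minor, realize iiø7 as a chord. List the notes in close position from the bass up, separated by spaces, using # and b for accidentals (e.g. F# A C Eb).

A# C# E G#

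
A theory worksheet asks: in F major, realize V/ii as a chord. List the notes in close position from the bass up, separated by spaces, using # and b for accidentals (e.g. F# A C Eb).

The slash means an applied dominant: we want the dominant of ii. In F major, ii is G minor, and its dominant is built on D.
Building a major triad on D gives D-F#-A.

D F# A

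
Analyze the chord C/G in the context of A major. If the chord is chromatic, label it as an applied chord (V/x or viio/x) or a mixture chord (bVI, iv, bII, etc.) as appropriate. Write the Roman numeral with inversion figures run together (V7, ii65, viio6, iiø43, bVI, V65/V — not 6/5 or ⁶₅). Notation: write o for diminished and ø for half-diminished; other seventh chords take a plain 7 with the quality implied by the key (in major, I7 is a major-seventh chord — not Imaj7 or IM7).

bIII64

Stacked in thirds the chord is C-E-G: a major triad on C.
C is the lowered third degree of A major (diatonic 3 would be C#). This is a major triad on the lowered third degree, borrowed from the parallel minor.
With G in the bass the chord is in second inversion, so the figured bass is 64.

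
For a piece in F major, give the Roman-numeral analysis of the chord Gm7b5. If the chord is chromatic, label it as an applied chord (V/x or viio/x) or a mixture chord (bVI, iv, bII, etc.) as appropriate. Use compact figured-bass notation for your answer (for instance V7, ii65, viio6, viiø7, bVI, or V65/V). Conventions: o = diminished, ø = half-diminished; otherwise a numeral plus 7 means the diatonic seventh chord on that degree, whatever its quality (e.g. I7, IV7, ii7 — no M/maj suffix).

Stacked in thirds the chord is G-Bb-Db-F: a half-diminished seventh chord on G.
G is the second degree of F major. This is the half-diminished supertonic seventh, borrowed from the parallel minor.

iiø7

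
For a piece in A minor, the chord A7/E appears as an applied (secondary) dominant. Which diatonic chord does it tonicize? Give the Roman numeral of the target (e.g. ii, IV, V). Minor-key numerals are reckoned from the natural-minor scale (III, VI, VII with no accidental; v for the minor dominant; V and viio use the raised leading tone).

iv

The chord is a dominant seventh chord on A.
A dominant resolves down a perfect fifth: A → D. In A minor, D is scale degree 4, i.e. iv.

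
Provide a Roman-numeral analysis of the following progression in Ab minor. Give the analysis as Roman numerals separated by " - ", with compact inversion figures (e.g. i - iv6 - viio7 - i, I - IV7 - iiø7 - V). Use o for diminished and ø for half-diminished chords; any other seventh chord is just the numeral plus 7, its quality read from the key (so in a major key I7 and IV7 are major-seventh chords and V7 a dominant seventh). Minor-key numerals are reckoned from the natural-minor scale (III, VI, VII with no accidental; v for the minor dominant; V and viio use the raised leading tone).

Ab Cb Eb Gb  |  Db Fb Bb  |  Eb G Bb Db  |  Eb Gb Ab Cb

i7 - iio6 - V7 - i43

Ab-Cb-Eb-Gb: root Ab is the tonic; minor seventh chord there is i7.
Db-Fb-Bb: root Bb is the supertonic; diminished triad there is iio6.
Eb-G-Bb-Db has root Eb, degree 5 in Ab minor, so V7.
Eb-Gb-Ab-Cb: root Ab is the tonic; minor seventh chord there is i43.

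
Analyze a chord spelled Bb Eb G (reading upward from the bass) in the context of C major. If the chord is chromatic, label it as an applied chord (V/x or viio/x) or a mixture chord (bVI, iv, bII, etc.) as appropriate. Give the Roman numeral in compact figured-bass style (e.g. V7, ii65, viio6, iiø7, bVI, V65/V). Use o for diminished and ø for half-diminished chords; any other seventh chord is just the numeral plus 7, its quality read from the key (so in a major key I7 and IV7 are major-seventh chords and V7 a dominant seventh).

Stacked in thirds the chord is Eb-G-Bb: a major triad on Eb.
Eb is the lowered third degree of C major (diatonic 3 would be E). This is a major triad on the lowered third degree, borrowed from the parallel minor.
With Bb in the bass the chord is in second inversion, so the figured bass is 64.

bIII64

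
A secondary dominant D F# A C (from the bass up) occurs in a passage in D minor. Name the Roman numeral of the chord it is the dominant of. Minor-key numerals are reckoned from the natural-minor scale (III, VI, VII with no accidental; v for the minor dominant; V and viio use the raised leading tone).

The chord is a dominant seventh chord on D.
A dominant resolves down a perfect fifth: D → G. In D minor, G is scale degree 4, i.e. iv.

iv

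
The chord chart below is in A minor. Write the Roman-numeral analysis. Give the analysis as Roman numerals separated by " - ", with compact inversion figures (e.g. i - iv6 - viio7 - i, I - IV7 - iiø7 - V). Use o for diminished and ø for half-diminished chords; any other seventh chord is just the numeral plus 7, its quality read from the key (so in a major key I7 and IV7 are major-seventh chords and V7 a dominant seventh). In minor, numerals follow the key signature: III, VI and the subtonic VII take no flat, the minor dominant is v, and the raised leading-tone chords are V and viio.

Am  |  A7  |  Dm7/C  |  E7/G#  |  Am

i - V7/iv - iv42 - V65 - i

Am: minor triad on A = scale degree 1 → i.
A7 is the secondary dominant of iv (dominant seventh chord on A): V7/iv.
Dm7/C: root D is the subdominant; minor seventh chord there is iv42.
E7/G#: dominant seventh chord on E = scale degree 5 → V65.
Am: minor triad on A = scale degree 1 → i.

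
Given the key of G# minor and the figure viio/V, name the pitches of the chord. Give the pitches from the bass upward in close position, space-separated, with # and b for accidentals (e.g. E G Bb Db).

The slash marks an applied leading-tone chord: viio of V. In G# minor, V is D#, so the leading tone to it is C##, a half step below.
Building a diminished triad on C## gives C##-E#-G#.

C## E# G#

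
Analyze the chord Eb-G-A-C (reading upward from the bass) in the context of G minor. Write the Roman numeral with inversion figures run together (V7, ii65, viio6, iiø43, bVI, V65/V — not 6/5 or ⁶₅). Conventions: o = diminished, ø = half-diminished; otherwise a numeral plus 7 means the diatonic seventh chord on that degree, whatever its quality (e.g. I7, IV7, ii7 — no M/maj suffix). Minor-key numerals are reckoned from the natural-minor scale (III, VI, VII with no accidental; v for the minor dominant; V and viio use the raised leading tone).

iiø43

The pitches A-C-Eb-G form a half-diminished seventh chord rooted on A.
A is scale degree 2 in G minor, and a half-diminished seventh chord on that degree is written iiø7.
With Eb in the bass the chord is in second inversion, so the figured bass is 43.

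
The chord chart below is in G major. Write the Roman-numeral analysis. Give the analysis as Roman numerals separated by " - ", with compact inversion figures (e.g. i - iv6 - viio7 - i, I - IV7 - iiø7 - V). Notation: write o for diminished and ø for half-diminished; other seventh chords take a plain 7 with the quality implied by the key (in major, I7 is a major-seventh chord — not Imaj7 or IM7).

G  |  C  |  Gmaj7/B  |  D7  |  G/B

G: root G is the tonic; major triad there is I.
C: major triad on C = scale degree 4 → IV.
Gmaj7/B: root G is the tonic; major seventh chord there is I65.
D7: dominant seventh chord on D = scale degree 5 → V7.
G/B has root G, degree 1 in G major, so I6.

I - IV - I65 - V7 - I6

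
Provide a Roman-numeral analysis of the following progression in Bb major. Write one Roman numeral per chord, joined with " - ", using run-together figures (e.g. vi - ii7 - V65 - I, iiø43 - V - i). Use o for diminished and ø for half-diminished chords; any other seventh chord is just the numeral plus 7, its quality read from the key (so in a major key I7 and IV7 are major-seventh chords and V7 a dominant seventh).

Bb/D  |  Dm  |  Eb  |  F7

Bb/D has root Bb, degree 1 in Bb major, so I6.
Dm has root D, degree 3 in Bb major, so iii.
Eb: root Eb is the subdominant; major triad there is IV.
F7: root F is the dominant; dominant seventh chord there is V7.

I6 - iii - IV - V7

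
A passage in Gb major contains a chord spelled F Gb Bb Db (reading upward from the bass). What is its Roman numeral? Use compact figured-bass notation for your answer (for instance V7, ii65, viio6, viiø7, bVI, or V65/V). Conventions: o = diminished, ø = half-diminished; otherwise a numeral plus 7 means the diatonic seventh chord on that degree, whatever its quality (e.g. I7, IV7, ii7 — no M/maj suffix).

I42

The pitches Gb-Bb-Db-F form a major seventh chord rooted on Gb.
Gb is scale degree 1 in Gb major, and a major seventh chord on that degree is written I7.
With F in the bass the chord is in third inversion, so the figured bass is 42.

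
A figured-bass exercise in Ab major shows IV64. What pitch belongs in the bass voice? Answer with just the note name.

IV in Ab major has root Db; the chord is Db-F-Ab.
The figure 64 means second inversion — the fifth is in the bass.

Ab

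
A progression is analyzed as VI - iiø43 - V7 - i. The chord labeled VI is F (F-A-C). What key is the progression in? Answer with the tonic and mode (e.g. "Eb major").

VI is given as F-A-C — a major triad with root F.
Counting down 5 scale steps from F places the tonic on A; a major triad on degree 6 is diatonic only in minor.

A minor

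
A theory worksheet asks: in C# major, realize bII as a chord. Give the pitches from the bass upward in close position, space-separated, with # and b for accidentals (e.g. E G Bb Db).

D F# A

Scale degree 2 in C# major is D#; lowering it a half step gives D. bII is the Neapolitan chord — a major triad on the lowered second degree.
So the chord is D-F#-A.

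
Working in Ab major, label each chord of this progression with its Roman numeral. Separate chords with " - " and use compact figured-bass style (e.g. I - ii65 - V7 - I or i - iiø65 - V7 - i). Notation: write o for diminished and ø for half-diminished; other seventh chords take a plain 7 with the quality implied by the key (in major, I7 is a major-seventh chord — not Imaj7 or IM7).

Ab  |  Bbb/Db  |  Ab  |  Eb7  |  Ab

Ab: root Ab is the tonic; major triad there is I.
Bbb/Db is non-diatonic — a major triad on the lowered supertonic (Bbb): the Neapolitan sixth, bII6 (third, Db, in the bass — hence the 6).
Ab: root Ab is the tonic; major triad there is I.
Eb7: root Eb is the dominant; dominant seventh chord there is V7.
Ab: root Ab is the tonic; major triad there is I.

I - bII6 - I - V7 - I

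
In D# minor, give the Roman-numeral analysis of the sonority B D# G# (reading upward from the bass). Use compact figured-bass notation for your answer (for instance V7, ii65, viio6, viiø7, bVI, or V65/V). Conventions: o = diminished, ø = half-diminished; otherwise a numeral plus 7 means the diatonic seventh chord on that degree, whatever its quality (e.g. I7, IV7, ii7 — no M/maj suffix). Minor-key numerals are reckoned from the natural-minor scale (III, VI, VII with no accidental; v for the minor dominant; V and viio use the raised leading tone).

iv6

The pitches G#-B-D# form a minor triad rooted on G#.
In D# minor, G# is the subdominant; the diatonic minor triad there is iv.
With B in the bass the chord is in first inversion, so the figured bass is 6.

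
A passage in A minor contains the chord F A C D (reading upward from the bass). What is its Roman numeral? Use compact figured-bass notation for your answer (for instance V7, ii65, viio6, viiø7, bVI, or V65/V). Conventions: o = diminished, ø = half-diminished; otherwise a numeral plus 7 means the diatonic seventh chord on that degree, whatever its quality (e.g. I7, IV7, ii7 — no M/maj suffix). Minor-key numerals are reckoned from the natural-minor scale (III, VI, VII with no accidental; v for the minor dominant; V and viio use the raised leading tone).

The pitches D-F-A-C form a minor seventh chord rooted on D.
In A minor, D is the subdominant; the diatonic minor seventh chord there is iv7.
With F in the bass the chord is in first inversion, so the figured bass is 65.

iv65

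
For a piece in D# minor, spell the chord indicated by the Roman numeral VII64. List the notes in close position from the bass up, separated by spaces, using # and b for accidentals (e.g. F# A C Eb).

The numeral's case and figure indicate a major triad. In D# minor its root, scale degree 7, is C#.
That chord is spelled C#-E#-G#.
The figured bass 64 indicates second inversion, placing the fifth (G#) in the bass: G#-C#-E#.

G# C# E#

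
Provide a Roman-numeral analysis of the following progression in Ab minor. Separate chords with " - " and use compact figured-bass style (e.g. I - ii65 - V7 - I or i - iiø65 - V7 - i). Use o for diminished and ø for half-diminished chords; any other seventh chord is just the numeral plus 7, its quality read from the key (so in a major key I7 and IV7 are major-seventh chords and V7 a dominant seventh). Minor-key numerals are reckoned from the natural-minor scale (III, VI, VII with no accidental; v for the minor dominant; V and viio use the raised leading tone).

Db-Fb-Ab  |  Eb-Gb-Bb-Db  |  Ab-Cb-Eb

iv - v7 - i

Db-Fb-Ab: root Db is the subdominant; minor triad there is iv.
Eb-Gb-Bb-Db: root Eb is the dominant; minor seventh chord there is v7.
Ab-Cb-Eb: root Ab is the tonic; minor triad there is i.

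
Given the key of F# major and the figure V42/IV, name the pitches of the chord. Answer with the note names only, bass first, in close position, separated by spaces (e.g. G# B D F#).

The slash means an applied dominant: we want the dominant of IV. In F# major, IV is B major, and its dominant is built on F#.
Building a dominant seventh chord on F# gives F#-A#-C#-E.
With the 42 figure the chord is in third inversion; from the bass E upward in close position it reads E-F#-A#-C#.

E F# A# C#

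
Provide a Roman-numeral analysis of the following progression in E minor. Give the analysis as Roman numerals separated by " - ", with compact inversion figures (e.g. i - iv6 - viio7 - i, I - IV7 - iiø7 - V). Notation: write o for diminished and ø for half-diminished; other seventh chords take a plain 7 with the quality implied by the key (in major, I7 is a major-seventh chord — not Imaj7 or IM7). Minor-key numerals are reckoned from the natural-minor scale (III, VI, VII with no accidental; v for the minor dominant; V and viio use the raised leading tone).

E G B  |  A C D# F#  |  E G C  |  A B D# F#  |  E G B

i - viio43 - VI6 - V42 - i

E-G-B: minor triad on E = scale degree 1 → i.
A-C-D#-F# has root D#, degree 7 in E minor, so viio43.
E-G-C: root C is the submediant; major triad there is VI6.
A-B-D#-F# has root B, degree 5 in E minor, so V42.
E-G-B: minor triad on E = scale degree 1 → i.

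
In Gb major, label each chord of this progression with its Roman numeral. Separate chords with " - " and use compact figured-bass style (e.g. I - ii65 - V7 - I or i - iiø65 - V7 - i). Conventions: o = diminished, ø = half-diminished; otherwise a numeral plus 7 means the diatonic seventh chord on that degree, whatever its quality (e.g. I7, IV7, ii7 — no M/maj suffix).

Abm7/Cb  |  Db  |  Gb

ii65 - V - I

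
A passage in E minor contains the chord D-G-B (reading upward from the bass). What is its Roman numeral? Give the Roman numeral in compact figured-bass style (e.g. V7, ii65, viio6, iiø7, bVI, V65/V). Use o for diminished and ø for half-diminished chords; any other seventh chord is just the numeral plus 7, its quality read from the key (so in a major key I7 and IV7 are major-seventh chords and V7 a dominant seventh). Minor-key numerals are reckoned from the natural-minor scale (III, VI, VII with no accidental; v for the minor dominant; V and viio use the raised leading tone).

III64

Stacked in thirds the chord is G-B-D: a major triad on G.
G is scale degree 3 in E minor, and a major triad on that degree is written III.
With D in the bass the chord is in second inversion, so the figured bass is 64.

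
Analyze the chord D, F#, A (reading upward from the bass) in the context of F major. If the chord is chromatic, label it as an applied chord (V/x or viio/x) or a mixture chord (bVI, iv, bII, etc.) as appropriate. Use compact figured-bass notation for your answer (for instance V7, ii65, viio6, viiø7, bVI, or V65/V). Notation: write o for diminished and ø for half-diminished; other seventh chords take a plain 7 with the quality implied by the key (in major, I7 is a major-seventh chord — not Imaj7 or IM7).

V/ii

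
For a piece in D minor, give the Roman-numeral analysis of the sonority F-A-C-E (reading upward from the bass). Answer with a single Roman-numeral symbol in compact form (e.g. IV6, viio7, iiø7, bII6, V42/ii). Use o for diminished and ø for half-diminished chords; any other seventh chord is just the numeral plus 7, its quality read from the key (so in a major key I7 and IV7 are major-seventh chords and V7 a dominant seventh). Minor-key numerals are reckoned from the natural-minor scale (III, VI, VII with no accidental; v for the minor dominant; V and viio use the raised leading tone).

III7

Stacked in thirds the chord is F-A-C-E: a major seventh chord on F.
In D minor, F is the mediant; the diatonic major seventh chord there is III7.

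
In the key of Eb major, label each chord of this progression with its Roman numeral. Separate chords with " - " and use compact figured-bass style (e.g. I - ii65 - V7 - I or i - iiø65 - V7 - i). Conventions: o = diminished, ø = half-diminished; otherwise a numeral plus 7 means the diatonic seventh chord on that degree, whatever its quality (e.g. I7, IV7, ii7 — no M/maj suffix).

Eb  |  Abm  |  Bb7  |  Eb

Eb: major triad on Eb = scale degree 1 → I.
Abm: Ab with this quality isn't in the key; it's iv, borrowed from the parallel minor.
Bb7: root Bb is the dominant; dominant seventh chord there is V7.
Eb: root Eb is the tonic; major triad there is I.

I - iv - V7 - I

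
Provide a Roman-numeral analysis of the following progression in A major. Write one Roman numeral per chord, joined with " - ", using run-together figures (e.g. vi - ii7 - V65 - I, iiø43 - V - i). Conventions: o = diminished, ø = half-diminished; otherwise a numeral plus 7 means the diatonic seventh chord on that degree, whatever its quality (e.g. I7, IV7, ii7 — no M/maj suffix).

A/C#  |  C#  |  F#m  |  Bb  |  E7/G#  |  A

A/C# has root A, degree 1 in A major, so I6.
C#: a major triad on C#, the applied dominant of vi → V/vi.
F#m: root F# is the submediant; minor triad there is vi.
Bb: Bb with this quality isn't in the key; a major triad on b2 is the Neapolitan chord, bII.
E7/G#: root E is the dominant; dominant seventh chord there is V65.
A: major triad on A = scale degree 1 → I.

I6 - V/vi - vi - bII - V65 - I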